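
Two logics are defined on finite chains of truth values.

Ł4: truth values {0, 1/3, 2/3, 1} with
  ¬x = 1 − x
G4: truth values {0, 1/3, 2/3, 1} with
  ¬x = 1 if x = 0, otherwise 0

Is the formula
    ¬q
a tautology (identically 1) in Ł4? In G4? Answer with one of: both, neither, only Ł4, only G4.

neither

In Ł4: at q = 1/3 the value is 2/3 — not a tautology.
In G4: at q = 1/3 the value is 0 — not a tautology.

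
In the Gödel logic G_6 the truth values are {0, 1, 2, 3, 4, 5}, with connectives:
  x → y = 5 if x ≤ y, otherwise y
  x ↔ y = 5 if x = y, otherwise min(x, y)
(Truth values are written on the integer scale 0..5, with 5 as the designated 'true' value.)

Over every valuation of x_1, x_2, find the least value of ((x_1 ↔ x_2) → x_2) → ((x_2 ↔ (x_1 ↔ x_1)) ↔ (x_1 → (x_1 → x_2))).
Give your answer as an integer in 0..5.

1

Take x_1 = 0, x_2 = 1:
x_1 ↔ x_2 = 0 ↔ 1 = 0
(x_1 ↔ x_2) → x_2 = 0 → 1 = 5
x_1 ↔ x_1 = 0 ↔ 0 = 5
x_2 ↔ (x_1 ↔ x_1) = 1 ↔ 5 = 1
x_1 → x_2 = 0 → 1 = 5
x_1 → (x_1 → x_2) = 0 → 5 = 5
(x_2 ↔ (x_1 ↔ x_1)) ↔ (x_1 → (x_1 → x_2)) = 1 ↔ 5 = 1
((x_1 ↔ x_2) → x_2) → ((x_2 ↔ (x_1 ↔ x_1)) ↔ (x_1 → (x_1 → x_2))) = 5 → 1 = 1
No assignment yields a value below 1, so this is the minimum.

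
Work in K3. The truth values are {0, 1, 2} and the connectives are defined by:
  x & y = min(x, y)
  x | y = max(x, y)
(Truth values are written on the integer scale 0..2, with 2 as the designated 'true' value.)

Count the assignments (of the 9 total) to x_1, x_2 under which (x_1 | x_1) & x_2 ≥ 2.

x_1 = 0, x_2 = 0 ↦ 0  <
x_1 = 0, x_2 = 1 ↦ 0  <
x_1 = 0, x_2 = 2 ↦ 0  <
x_1 = 1, x_2 = 0 ↦ 0  <
x_1 = 1, x_2 = 1 ↦ 1  <
x_1 = 1, x_2 = 2 ↦ 1  <
x_1 = 2, x_2 = 0 ↦ 0  <
x_1 = 2, x_2 = 1 ↦ 1  <
x_1 = 2, x_2 = 2 ↦ 2  ≥
So 1 of the 9 assignments meets the threshold.

1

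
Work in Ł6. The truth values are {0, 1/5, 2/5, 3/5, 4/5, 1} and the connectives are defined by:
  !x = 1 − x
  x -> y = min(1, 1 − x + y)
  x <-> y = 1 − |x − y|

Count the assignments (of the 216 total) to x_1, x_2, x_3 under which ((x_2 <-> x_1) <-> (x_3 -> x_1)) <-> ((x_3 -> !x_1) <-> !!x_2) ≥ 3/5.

165

value 1: 37 assignments (counts)
value 4/5: 74 assignments (counts)
value 3/5: 54 assignments (counts)
value 2/5: 29 assignments
value 1/5: 17 assignments
value 0: 5 assignments
So 165 of the 216 assignments meet the threshold.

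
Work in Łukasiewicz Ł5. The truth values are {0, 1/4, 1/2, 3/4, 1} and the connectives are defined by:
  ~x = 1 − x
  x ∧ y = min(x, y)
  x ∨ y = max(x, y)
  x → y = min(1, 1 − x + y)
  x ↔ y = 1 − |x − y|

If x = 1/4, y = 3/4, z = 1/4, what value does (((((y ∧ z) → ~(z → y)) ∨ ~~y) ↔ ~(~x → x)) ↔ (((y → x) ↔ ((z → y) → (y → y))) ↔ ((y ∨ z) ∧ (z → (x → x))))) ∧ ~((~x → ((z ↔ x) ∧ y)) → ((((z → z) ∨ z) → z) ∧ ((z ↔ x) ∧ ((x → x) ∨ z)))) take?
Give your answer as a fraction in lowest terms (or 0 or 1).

3/4

y ∧ z = 3/4 ∧ 1/4 = 1/4
z → y = 1/4 → 3/4 = 1
~(z → y) = ~1 = 0
(y ∧ z) → ~(z → y) = 1/4 → 0 = 3/4
~y = ~3/4 = 1/4
~~y = ~1/4 = 3/4
((y ∧ z) → ~(z → y)) ∨ ~~y = 3/4 ∨ 3/4 = 3/4
~x = ~1/4 = 3/4
~x → x = 3/4 → 1/4 = 1/2
~(~x → x) = ~1/2 = 1/2
(((y ∧ z) → ~(z → y)) ∨ ~~y) ↔ ~(~x → x) = 3/4 ↔ 1/2 = 3/4
y → x = 3/4 → 1/4 = 1/2
z → y = 1/4 → 3/4 = 1
y → y = 3/4 → 3/4 = 1
(z → y) → (y → y) = 1 → 1 = 1
(y → x) ↔ ((z → y) → (y → y)) = 1/2 ↔ 1 = 1/2
y ∨ z = 3/4 ∨ 1/4 = 3/4
x → x = 1/4 → 1/4 = 1
z → (x → x) = 1/4 → 1 = 1
(y ∨ z) ∧ (z → (x → x)) = 3/4 ∧ 1 = 3/4
((y → x) ↔ ((z → y) → (y → y))) ↔ ((y ∨ z) ∧ (z → (x → x))) = 1/2 ↔ 3/4 = 3/4
((((y ∧ z) → ~(z → y)) ∨ ~~y) ↔ ~(~x → x)) ↔ (((y → x) ↔ ((z → y) → (y → y))) ↔ ((y ∨ z) ∧ (z → (x → x)))) = 3/4 ↔ 3/4 = 1
~x = ~1/4 = 3/4
z ↔ x = 1/4 ↔ 1/4 = 1
(z ↔ x) ∧ y = 1 ∧ 3/4 = 3/4
~x → ((z ↔ x) ∧ y) = 3/4 → 3/4 = 1
z → z = 1/4 → 1/4 = 1
(z → z) ∨ z = 1 ∨ 1/4 = 1
((z → z) ∨ z) → z = 1 → 1/4 = 1/4
z ↔ x = 1/4 ↔ 1/4 = 1
x → x = 1/4 → 1/4 = 1
(x → x) ∨ z = 1 ∨ 1/4 = 1
(z ↔ x) ∧ ((x → x) ∨ z) = 1 ∧ 1 = 1
(((z → z) ∨ z) → z) ∧ ((z ↔ x) ∧ ((x → x) ∨ z)) = 1/4 ∧ 1 = 1/4
(~x → ((z ↔ x) ∧ y)) → ((((z → z) ∨ z) → z) ∧ ((z ↔ x) ∧ ((x → x) ∨ z))) = 1 → 1/4 = 1/4
~((~x → ((z ↔ x) ∧ y)) → ((((z → z) ∨ z) → z) ∧ ((z ↔ x) ∧ ((x → x) ∨ z)))) = ~1/4 = 3/4
(((((y ∧ z) → ~(z → y)) ∨ ~~y) ↔ ~(~x → x)) ↔ (((y → x) ↔ ((z → y) → (y → y))) ↔ ((y ∨ z) ∧ (z → (x → x))))) ∧ ~((~x → ((z ↔ x) ∧ y)) → ((((z → z) ∨ z) → z) ∧ ((z ↔ x) ∧ ((x → x) ∨ z)))) = 1 ∧ 3/4 = 3/4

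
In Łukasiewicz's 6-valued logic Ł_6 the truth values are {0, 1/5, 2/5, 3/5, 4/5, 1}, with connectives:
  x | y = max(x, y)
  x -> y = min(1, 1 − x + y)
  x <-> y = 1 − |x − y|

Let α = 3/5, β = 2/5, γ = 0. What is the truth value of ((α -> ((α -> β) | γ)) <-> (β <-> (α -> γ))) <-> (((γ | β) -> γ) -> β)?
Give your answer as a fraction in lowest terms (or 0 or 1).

α -> β = 3/5 -> 2/5 = 4/5
(α -> β) | γ = 4/5 | 0 = 4/5
α -> ((α -> β) | γ) = 3/5 -> 4/5 = 1
α -> γ = 3/5 -> 0 = 2/5
β <-> (α -> γ) = 2/5 <-> 2/5 = 1
(α -> ((α -> β) | γ)) <-> (β <-> (α -> γ)) = 1 <-> 1 = 1
γ | β = 0 | 2/5 = 2/5
(γ | β) -> γ = 2/5 -> 0 = 3/5
((γ | β) -> γ) -> β = 3/5 -> 2/5 = 4/5
((α -> ((α -> β) | γ)) <-> (β <-> (α -> γ))) <-> (((γ | β) -> γ) -> β) = 1 <-> 4/5 = 4/5

4/5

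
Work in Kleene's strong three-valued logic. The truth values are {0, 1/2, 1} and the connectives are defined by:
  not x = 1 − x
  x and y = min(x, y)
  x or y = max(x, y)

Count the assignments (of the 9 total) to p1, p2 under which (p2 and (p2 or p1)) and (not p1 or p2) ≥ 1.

3

p1 = 0, p2 = 0 ↦ 0  <
p1 = 0, p2 = 1/2 ↦ 1/2  <
p1 = 0, p2 = 1 ↦ 1  ≥
p1 = 1/2, p2 = 0 ↦ 0  <
p1 = 1/2, p2 = 1/2 ↦ 1/2  <
p1 = 1/2, p2 = 1 ↦ 1  ≥
p1 = 1, p2 = 0 ↦ 0  <
p1 = 1, p2 = 1/2 ↦ 1/2  <
p1 = 1, p2 = 1 ↦ 1  ≥
So 3 of the 9 assignments meet the threshold.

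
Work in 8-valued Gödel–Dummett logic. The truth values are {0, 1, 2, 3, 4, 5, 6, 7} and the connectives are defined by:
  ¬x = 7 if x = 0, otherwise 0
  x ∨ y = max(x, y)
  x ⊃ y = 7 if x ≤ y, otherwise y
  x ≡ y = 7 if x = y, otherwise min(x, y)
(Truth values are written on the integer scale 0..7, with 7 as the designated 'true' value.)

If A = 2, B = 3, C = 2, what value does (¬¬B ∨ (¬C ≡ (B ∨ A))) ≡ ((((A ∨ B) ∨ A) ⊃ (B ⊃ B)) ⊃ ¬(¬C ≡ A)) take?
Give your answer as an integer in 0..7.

¬B = ¬3 = 0
¬¬B = ¬0 = 7
¬C = ¬2 = 0
B ∨ A = 3 ∨ 2 = 3
¬C ≡ (B ∨ A) = 0 ≡ 3 = 0
¬¬B ∨ (¬C ≡ (B ∨ A)) = 7 ∨ 0 = 7
A ∨ B = 2 ∨ 3 = 3
(A ∨ B) ∨ A = 3 ∨ 2 = 3
B ⊃ B = 3 ⊃ 3 = 7
((A ∨ B) ∨ A) ⊃ (B ⊃ B) = 3 ⊃ 7 = 7
¬C = ¬2 = 0
¬C ≡ A = 0 ≡ 2 = 0
¬(¬C ≡ A) = ¬0 = 7
(((A ∨ B) ∨ A) ⊃ (B ⊃ B)) ⊃ ¬(¬C ≡ A) = 7 ⊃ 7 = 7
(¬¬B ∨ (¬C ≡ (B ∨ A))) ≡ ((((A ∨ B) ∨ A) ⊃ (B ⊃ B)) ⊃ ¬(¬C ≡ A)) = 7 ≡ 7 = 7

7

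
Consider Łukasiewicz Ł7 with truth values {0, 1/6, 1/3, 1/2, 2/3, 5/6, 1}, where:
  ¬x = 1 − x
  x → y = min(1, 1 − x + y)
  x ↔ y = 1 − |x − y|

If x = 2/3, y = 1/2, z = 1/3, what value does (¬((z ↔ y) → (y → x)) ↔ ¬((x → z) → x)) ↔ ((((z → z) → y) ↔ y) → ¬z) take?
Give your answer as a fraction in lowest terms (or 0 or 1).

2/3

z ↔ y = 1/3 ↔ 1/2 = 5/6
y → x = 1/2 → 2/3 = 1
(z ↔ y) → (y → x) = 5/6 → 1 = 1
¬((z ↔ y) → (y → x)) = ¬1 = 0
x → z = 2/3 → 1/3 = 2/3
(x → z) → x = 2/3 → 2/3 = 1
¬((x → z) → x) = ¬1 = 0
¬((z ↔ y) → (y → x)) ↔ ¬((x → z) → x) = 0 ↔ 0 = 1
z → z = 1/3 → 1/3 = 1
(z → z) → y = 1 → 1/2 = 1/2
((z → z) → y) ↔ y = 1/2 ↔ 1/2 = 1
¬z = ¬1/3 = 2/3
(((z → z) → y) ↔ y) → ¬z = 1 → 2/3 = 2/3
(¬((z ↔ y) → (y → x)) ↔ ¬((x → z) → x)) ↔ ((((z → z) → y) ↔ y) → ¬z) = 1 ↔ 2/3 = 2/3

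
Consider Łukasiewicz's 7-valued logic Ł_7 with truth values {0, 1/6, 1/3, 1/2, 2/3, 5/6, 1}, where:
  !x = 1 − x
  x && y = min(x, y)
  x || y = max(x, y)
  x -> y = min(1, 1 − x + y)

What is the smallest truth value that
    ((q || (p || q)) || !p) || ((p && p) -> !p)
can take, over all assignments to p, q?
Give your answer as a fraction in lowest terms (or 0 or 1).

2/3

Take p = 2/3, q = 0:
p || q = 2/3 || 0 = 2/3
q || (p || q) = 0 || 2/3 = 2/3
!p = !2/3 = 1/3
(q || (p || q)) || !p = 2/3 || 1/3 = 2/3
p && p = 2/3 && 2/3 = 2/3
!p = !2/3 = 1/3
(p && p) -> !p = 2/3 -> 1/3 = 2/3
((q || (p || q)) || !p) || ((p && p) -> !p) = 2/3 || 2/3 = 2/3
No assignment yields a value below 2/3, so this is the minimum.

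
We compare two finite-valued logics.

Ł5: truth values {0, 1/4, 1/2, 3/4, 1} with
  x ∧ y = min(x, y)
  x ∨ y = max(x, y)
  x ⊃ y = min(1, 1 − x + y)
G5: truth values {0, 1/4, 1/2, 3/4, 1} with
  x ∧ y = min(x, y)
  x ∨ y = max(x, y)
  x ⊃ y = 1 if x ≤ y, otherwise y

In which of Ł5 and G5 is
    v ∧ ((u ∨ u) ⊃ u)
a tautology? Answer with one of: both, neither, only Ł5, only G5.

In Ł5: at u = 0, v = 0 the value is 0 — not a tautology.
In G5: at u = 0, v = 0 the value is 0 — not a tautology.

neither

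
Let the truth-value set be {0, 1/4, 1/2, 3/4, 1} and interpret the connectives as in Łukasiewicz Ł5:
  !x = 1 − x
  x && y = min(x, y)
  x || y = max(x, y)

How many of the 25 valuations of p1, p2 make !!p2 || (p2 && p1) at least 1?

5

value 1: 5 assignments (counts)
value 3/4: 5 assignments
value 1/2: 5 assignments
value 1/4: 5 assignments
value 0: 5 assignments
So 5 of the 25 assignments meet the threshold.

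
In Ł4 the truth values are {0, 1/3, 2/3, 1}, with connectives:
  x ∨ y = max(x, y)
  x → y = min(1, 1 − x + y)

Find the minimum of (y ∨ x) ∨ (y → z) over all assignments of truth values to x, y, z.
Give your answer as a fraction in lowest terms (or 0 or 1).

Take x = 0, y = 1/3, z = 0:
y ∨ x = 1/3 ∨ 0 = 1/3
y → z = 1/3 → 0 = 2/3
(y ∨ x) ∨ (y → z) = 1/3 ∨ 2/3 = 2/3
No assignment yields a value below 2/3, so this is the minimum.

2/3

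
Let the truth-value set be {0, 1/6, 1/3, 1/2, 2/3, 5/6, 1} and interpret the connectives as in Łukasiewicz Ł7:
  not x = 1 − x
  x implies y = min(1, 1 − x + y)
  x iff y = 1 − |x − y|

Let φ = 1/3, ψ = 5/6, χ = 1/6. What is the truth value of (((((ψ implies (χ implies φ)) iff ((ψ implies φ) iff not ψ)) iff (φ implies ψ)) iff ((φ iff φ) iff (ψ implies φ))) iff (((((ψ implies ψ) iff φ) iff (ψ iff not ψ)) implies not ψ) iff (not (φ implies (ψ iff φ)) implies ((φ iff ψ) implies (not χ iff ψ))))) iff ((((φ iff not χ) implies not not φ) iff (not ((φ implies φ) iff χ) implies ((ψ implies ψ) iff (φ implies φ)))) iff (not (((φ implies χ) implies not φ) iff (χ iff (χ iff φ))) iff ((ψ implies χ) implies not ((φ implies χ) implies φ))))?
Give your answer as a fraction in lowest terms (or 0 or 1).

2/3

χ implies φ = 1/6 implies 1/3 = 1
ψ implies (χ implies φ) = 5/6 implies 1 = 1
ψ implies φ = 5/6 implies 1/3 = 1/2
not ψ = not 5/6 = 1/6
(ψ implies φ) iff not ψ = 1/2 iff 1/6 = 2/3
(ψ implies (χ implies φ)) iff ((ψ implies φ) iff not ψ) = 1 iff 2/3 = 2/3
φ implies ψ = 1/3 implies 5/6 = 1
((ψ implies (χ implies φ)) iff ((ψ implies φ) iff not ψ)) iff (φ implies ψ) = 2/3 iff 1 = 2/3
φ iff φ = 1/3 iff 1/3 = 1
ψ implies φ = 5/6 implies 1/3 = 1/2
(φ iff φ) iff (ψ implies φ) = 1 iff 1/2 = 1/2
(((ψ implies (χ implies φ)) iff ((ψ implies φ) iff not ψ)) iff (φ implies ψ)) iff ((φ iff φ) iff (ψ implies φ)) = 2/3 iff 1/2 = 5/6
ψ implies ψ = 5/6 implies 5/6 = 1
(ψ implies ψ) iff φ = 1 iff 1/3 = 1/3
not ψ = not 5/6 = 1/6
ψ iff not ψ = 5/6 iff 1/6 = 1/3
((ψ implies ψ) iff φ) iff (ψ iff not ψ) = 1/3 iff 1/3 = 1
not ψ = not 5/6 = 1/6
(((ψ implies ψ) iff φ) iff (ψ iff not ψ)) implies not ψ = 1 implies 1/6 = 1/6
ψ iff φ = 5/6 iff 1/3 = 1/2
φ implies (ψ iff φ) = 1/3 implies 1/2 = 1
not (φ implies (ψ iff φ)) = not 1 = 0
φ iff ψ = 1/3 iff 5/6 = 1/2
not χ = not 1/6 = 5/6
not χ iff ψ = 5/6 iff 5/6 = 1
(φ iff ψ) implies (not χ iff ψ) = 1/2 implies 1 = 1
not (φ implies (ψ iff φ)) implies ((φ iff ψ) implies (not χ iff ψ)) = 0 implies 1 = 1
((((ψ implies ψ) iff φ) iff (ψ iff not ψ)) implies not ψ) iff (not (φ implies (ψ iff φ)) implies ((φ iff ψ) implies (not χ iff ψ))) = 1/6 iff 1 = 1/6
((((ψ implies (χ implies φ)) iff ((ψ implies φ) iff not ψ)) iff (φ implies ψ)) iff ((φ iff φ) iff (ψ implies φ))) iff (((((ψ implies ψ) iff φ) iff (ψ iff not ψ)) implies not ψ) iff (not (φ implies (ψ iff φ)) implies ((φ iff ψ) implies (not χ iff ψ)))) = 5/6 iff 1/6 = 1/3
not χ = not 1/6 = 5/6
φ iff not χ = 1/3 iff 5/6 = 1/2
not φ = not 1/3 = 2/3
not not φ = not 2/3 = 1/3
(φ iff not χ) implies not not φ = 1/2 implies 1/3 = 5/6
φ implies φ = 1/3 implies 1/3 = 1
(φ implies φ) iff χ = 1 iff 1/6 = 1/6
not ((φ implies φ) iff χ) = not 1/6 = 5/6
ψ implies ψ = 5/6 implies 5/6 = 1
φ implies φ = 1/3 implies 1/3 = 1
(ψ implies ψ) iff (φ implies φ) = 1 iff 1 = 1
not ((φ implies φ) iff χ) implies ((ψ implies ψ) iff (φ implies φ)) = 5/6 implies 1 = 1
((φ iff not χ) implies not not φ) iff (not ((φ implies φ) iff χ) implies ((ψ implies ψ) iff (φ implies φ))) = 5/6 iff 1 = 5/6
φ implies χ = 1/3 implies 1/6 = 5/6
not φ = not 1/3 = 2/3
(φ implies χ) implies not φ = 5/6 implies 2/3 = 5/6
χ iff φ = 1/6 iff 1/3 = 5/6
χ iff (χ iff φ) = 1/6 iff 5/6 = 1/3
((φ implies χ) implies not φ) iff (χ iff (χ iff φ)) = 5/6 iff 1/3 = 1/2
not (((φ implies χ) implies not φ) iff (χ iff (χ iff φ))) = not 1/2 = 1/2
ψ implies χ = 5/6 implies 1/6 = 1/3
φ implies χ = 1/3 implies 1/6 = 5/6
(φ implies χ) implies φ = 5/6 implies 1/3 = 1/2
not ((φ implies χ) implies φ) = not 1/2 = 1/2
(ψ implies χ) implies not ((φ implies χ) implies φ) = 1/3 implies 1/2 = 1
not (((φ implies χ) implies not φ) iff (χ iff (χ iff φ))) iff ((ψ implies χ) implies not ((φ implies χ) implies φ)) = 1/2 iff 1 = 1/2
(((φ iff not χ) implies not not φ) iff (not ((φ implies φ) iff χ) implies ((ψ implies ψ) iff (φ implies φ)))) iff (not (((φ implies χ) implies not φ) iff (χ iff (χ iff φ))) iff ((ψ implies χ) implies not ((φ implies χ) implies φ))) = 5/6 iff 1/2 = 2/3
(((((ψ implies (χ implies φ)) iff ((ψ implies φ) iff not ψ)) iff (φ implies ψ)) iff ((φ iff φ) iff (ψ implies φ))) iff (((((ψ implies ψ) iff φ) iff (ψ iff not ψ)) implies not ψ) iff (not (φ implies (ψ iff φ)) implies ((φ iff ψ) implies (not χ iff ψ))))) iff ((((φ iff not χ) implies not not φ) iff (not ((φ implies φ) iff χ) implies ((ψ implies ψ) iff (φ implies φ)))) iff (not (((φ implies χ) implies not φ) iff (χ iff (χ iff φ))) iff ((ψ implies χ) implies not ((φ implies χ) implies φ)))) = 1/3 iff 2/3 = 2/3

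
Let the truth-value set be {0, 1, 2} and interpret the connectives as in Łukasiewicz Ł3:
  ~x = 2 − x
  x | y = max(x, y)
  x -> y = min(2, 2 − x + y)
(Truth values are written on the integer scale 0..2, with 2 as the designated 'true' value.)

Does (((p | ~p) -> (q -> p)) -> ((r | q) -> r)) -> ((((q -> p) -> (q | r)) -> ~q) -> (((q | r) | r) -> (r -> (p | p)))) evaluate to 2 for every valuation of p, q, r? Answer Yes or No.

No

Counterexample: take p = 0, q = 0, r = 2.
~p = ~0 = 2
p | ~p = 0 | 2 = 2
q -> p = 0 -> 0 = 2
(p | ~p) -> (q -> p) = 2 -> 2 = 2
r | q = 2 | 0 = 2
(r | q) -> r = 2 -> 2 = 2
((p | ~p) -> (q -> p)) -> ((r | q) -> r) = 2 -> 2 = 2
q -> p = 0 -> 0 = 2
q | r = 0 | 2 = 2
(q -> p) -> (q | r) = 2 -> 2 = 2
~q = ~0 = 2
((q -> p) -> (q | r)) -> ~q = 2 -> 2 = 2
q | r = 0 | 2 = 2
(q | r) | r = 2 | 2 = 2
p | p = 0 | 0 = 0
r -> (p | p) = 2 -> 0 = 0
((q | r) | r) -> (r -> (p | p)) = 2 -> 0 = 0
(((q -> p) -> (q | r)) -> ~q) -> (((q | r) | r) -> (r -> (p | p))) = 2 -> 0 = 0
(((p | ~p) -> (q -> p)) -> ((r | q) -> r)) -> ((((q -> p) -> (q | r)) -> ~q) -> (((q | r) | r) -> (r -> (p | p)))) = 2 -> 0 = 0
This gives 0 ≠ 2.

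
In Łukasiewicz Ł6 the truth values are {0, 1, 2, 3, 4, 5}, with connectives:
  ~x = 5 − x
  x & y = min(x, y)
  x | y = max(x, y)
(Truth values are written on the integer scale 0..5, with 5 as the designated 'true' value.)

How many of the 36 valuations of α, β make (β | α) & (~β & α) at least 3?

9

value 5: 1 assignment (counts)
value 4: 3 assignments (counts)
value 3: 5 assignments (counts)
value 2: 7 assignments
value 1: 9 assignments
value 0: 11 assignments
So 9 of the 36 assignments meet the threshold.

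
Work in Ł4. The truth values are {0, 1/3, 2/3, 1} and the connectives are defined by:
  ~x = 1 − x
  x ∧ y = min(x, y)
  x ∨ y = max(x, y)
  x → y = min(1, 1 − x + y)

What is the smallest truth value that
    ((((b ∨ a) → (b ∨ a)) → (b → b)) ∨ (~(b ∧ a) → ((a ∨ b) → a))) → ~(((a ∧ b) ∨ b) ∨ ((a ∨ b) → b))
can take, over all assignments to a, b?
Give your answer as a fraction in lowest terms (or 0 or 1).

Take a = 0, b = 0:
b ∨ a = 0 ∨ 0 = 0
b ∨ a = 0 ∨ 0 = 0
(b ∨ a) → (b ∨ a) = 0 → 0 = 1
b → b = 0 → 0 = 1
((b ∨ a) → (b ∨ a)) → (b → b) = 1 → 1 = 1
b ∧ a = 0 ∧ 0 = 0
~(b ∧ a) = ~0 = 1
a ∨ b = 0 ∨ 0 = 0
(a ∨ b) → a = 0 → 0 = 1
~(b ∧ a) → ((a ∨ b) → a) = 1 → 1 = 1
(((b ∨ a) → (b ∨ a)) → (b → b)) ∨ (~(b ∧ a) → ((a ∨ b) → a)) = 1 ∨ 1 = 1
a ∧ b = 0 ∧ 0 = 0
(a ∧ b) ∨ b = 0 ∨ 0 = 0
a ∨ b = 0 ∨ 0 = 0
(a ∨ b) → b = 0 → 0 = 1
((a ∧ b) ∨ b) ∨ ((a ∨ b) → b) = 0 ∨ 1 = 1
~(((a ∧ b) ∨ b) ∨ ((a ∨ b) → b)) = ~1 = 0
((((b ∨ a) → (b ∨ a)) → (b → b)) ∨ (~(b ∧ a) → ((a ∨ b) → a))) → ~(((a ∧ b) ∨ b) ∨ ((a ∨ b) → b)) = 1 → 0 = 0
No assignment yields a value below 0, so this is the minimum.

0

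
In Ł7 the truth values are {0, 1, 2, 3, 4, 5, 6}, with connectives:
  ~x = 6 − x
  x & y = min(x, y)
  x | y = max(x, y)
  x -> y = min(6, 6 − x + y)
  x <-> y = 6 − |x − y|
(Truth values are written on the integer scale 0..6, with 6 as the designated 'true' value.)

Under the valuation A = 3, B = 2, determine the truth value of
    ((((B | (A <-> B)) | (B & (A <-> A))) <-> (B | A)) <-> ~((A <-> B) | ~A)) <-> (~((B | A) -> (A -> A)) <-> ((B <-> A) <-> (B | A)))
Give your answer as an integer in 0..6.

A <-> B = 3 <-> 2 = 5
B | (A <-> B) = 2 | 5 = 5
A <-> A = 3 <-> 3 = 6
B & (A <-> A) = 2 & 6 = 2
(B | (A <-> B)) | (B & (A <-> A)) = 5 | 2 = 5
B | A = 2 | 3 = 3
((B | (A <-> B)) | (B & (A <-> A))) <-> (B | A) = 5 <-> 3 = 4
A <-> B = 3 <-> 2 = 5
~A = ~3 = 3
(A <-> B) | ~A = 5 | 3 = 5
~((A <-> B) | ~A) = ~5 = 1
(((B | (A <-> B)) | (B & (A <-> A))) <-> (B | A)) <-> ~((A <-> B) | ~A) = 4 <-> 1 = 3
B | A = 2 | 3 = 3
A -> A = 3 -> 3 = 6
(B | A) -> (A -> A) = 3 -> 6 = 6
~((B | A) -> (A -> A)) = ~6 = 0
B <-> A = 2 <-> 3 = 5
B | A = 2 | 3 = 3
(B <-> A) <-> (B | A) = 5 <-> 3 = 4
~((B | A) -> (A -> A)) <-> ((B <-> A) <-> (B | A)) = 0 <-> 4 = 2
((((B | (A <-> B)) | (B & (A <-> A))) <-> (B | A)) <-> ~((A <-> B) | ~A)) <-> (~((B | A) -> (A -> A)) <-> ((B <-> A) <-> (B | A))) = 3 <-> 2 = 5

5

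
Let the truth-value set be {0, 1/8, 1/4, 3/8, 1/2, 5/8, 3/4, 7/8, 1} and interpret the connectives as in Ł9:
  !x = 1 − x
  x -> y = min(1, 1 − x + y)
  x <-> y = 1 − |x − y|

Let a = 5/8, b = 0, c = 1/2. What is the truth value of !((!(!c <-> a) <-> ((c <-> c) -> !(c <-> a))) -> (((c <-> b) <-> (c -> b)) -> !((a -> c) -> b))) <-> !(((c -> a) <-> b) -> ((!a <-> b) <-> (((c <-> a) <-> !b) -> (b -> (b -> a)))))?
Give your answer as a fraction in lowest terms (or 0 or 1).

7/8

!c = !1/2 = 1/2
!c <-> a = 1/2 <-> 5/8 = 7/8
!(!c <-> a) = !7/8 = 1/8
c <-> c = 1/2 <-> 1/2 = 1
c <-> a = 1/2 <-> 5/8 = 7/8
!(c <-> a) = !7/8 = 1/8
(c <-> c) -> !(c <-> a) = 1 -> 1/8 = 1/8
!(!c <-> a) <-> ((c <-> c) -> !(c <-> a)) = 1/8 <-> 1/8 = 1
c <-> b = 1/2 <-> 0 = 1/2
c -> b = 1/2 -> 0 = 1/2
(c <-> b) <-> (c -> b) = 1/2 <-> 1/2 = 1
a -> c = 5/8 -> 1/2 = 7/8
(a -> c) -> b = 7/8 -> 0 = 1/8
!((a -> c) -> b) = !1/8 = 7/8
((c <-> b) <-> (c -> b)) -> !((a -> c) -> b) = 1 -> 7/8 = 7/8
(!(!c <-> a) <-> ((c <-> c) -> !(c <-> a))) -> (((c <-> b) <-> (c -> b)) -> !((a -> c) -> b)) = 1 -> 7/8 = 7/8
!((!(!c <-> a) <-> ((c <-> c) -> !(c <-> a))) -> (((c <-> b) <-> (c -> b)) -> !((a -> c) -> b))) = !7/8 = 1/8
c -> a = 1/2 -> 5/8 = 1
(c -> a) <-> b = 1 <-> 0 = 0
!a = !5/8 = 3/8
!a <-> b = 3/8 <-> 0 = 5/8
c <-> a = 1/2 <-> 5/8 = 7/8
!b = !0 = 1
(c <-> a) <-> !b = 7/8 <-> 1 = 7/8
b -> a = 0 -> 5/8 = 1
b -> (b -> a) = 0 -> 1 = 1
((c <-> a) <-> !b) -> (b -> (b -> a)) = 7/8 -> 1 = 1
(!a <-> b) <-> (((c <-> a) <-> !b) -> (b -> (b -> a))) = 5/8 <-> 1 = 5/8
((c -> a) <-> b) -> ((!a <-> b) <-> (((c <-> a) <-> !b) -> (b -> (b -> a)))) = 0 -> 5/8 = 1
!(((c -> a) <-> b) -> ((!a <-> b) <-> (((c <-> a) <-> !b) -> (b -> (b -> a))))) = !1 = 0
!((!(!c <-> a) <-> ((c <-> c) -> !(c <-> a))) -> (((c <-> b) <-> (c -> b)) -> !((a -> c) -> b))) <-> !(((c -> a) <-> b) -> ((!a <-> b) <-> (((c <-> a) <-> !b) -> (b -> (b -> a))))) = 1/8 <-> 0 = 7/8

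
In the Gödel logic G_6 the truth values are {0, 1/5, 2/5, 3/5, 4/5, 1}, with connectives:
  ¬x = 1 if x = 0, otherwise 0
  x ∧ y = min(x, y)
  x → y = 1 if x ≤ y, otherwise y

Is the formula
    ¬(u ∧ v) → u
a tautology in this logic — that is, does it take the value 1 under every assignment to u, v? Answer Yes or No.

No

Counterexample: take u = 0, v = 0.
u ∧ v = 0 ∧ 0 = 0
¬(u ∧ v) = ¬0 = 1
¬(u ∧ v) → u = 1 → 0 = 0
This gives 0 ≠ 1.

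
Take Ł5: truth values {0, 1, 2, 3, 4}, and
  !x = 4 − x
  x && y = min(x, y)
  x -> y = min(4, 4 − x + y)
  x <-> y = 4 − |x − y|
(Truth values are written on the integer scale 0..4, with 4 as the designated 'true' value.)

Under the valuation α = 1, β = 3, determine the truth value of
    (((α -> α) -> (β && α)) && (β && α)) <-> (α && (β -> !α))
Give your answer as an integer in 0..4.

α -> α = 1 -> 1 = 4
β && α = 3 && 1 = 1
(α -> α) -> (β && α) = 4 -> 1 = 1
β && α = 3 && 1 = 1
((α -> α) -> (β && α)) && (β && α) = 1 && 1 = 1
!α = !1 = 3
β -> !α = 3 -> 3 = 4
α && (β -> !α) = 1 && 4 = 1
(((α -> α) -> (β && α)) && (β && α)) <-> (α && (β -> !α)) = 1 <-> 1 = 4

4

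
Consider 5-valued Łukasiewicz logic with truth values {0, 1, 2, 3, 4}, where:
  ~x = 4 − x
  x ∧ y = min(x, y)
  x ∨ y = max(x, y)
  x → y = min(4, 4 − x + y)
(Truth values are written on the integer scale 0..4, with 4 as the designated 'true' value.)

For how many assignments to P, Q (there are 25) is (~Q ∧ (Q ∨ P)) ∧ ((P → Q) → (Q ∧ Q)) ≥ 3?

4

value 4: 1 assignment (counts)
value 3: 3 assignments (counts)
value 2: 7 assignments
value 1: 8 assignments
value 0: 6 assignments
So 4 of the 25 assignments meet the threshold.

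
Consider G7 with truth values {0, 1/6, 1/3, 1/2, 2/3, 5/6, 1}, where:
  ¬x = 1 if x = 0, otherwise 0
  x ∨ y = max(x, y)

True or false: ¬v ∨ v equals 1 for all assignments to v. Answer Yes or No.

Counterexample: take v = 1/6.
¬v = ¬1/6 = 0
¬v ∨ v = 0 ∨ 1/6 = 1/6
This gives 1/6 ≠ 1.

No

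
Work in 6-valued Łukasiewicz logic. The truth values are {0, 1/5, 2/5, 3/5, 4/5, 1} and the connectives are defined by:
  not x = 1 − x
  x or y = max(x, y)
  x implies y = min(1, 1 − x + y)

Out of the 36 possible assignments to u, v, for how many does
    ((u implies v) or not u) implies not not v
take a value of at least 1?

value 1: 11 assignments (counts)
value 4/5: 9 assignments
value 3/5: 7 assignments
value 2/5: 5 assignments
value 1/5: 3 assignments
value 0: 1 assignment
So 11 of the 36 assignments meet the threshold.

11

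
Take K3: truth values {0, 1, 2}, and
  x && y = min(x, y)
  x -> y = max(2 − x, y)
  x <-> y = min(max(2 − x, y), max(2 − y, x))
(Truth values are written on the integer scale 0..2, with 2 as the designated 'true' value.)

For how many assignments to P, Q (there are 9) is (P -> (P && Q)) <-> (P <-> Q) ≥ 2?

3

P = 0, Q = 0 ↦ 2  ≥
P = 0, Q = 1 ↦ 1  <
P = 0, Q = 2 ↦ 0  <
P = 1, Q = 0 ↦ 1  <
P = 1, Q = 1 ↦ 1  <
P = 1, Q = 2 ↦ 1  <
P = 2, Q = 0 ↦ 2  ≥
P = 2, Q = 1 ↦ 1  <
P = 2, Q = 2 ↦ 2  ≥
So 3 of the 9 assignments meet the threshold.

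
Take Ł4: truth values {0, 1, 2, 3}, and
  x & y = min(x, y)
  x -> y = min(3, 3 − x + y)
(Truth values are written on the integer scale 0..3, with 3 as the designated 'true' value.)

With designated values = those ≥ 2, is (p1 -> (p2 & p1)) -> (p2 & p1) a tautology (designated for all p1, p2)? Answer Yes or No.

No

Counterexample: take p1 = 0, p2 = 0.
p2 & p1 = 0 & 0 = 0
p1 -> (p2 & p1) = 0 -> 0 = 3
(p1 -> (p2 & p1)) -> (p2 & p1) = 3 -> 0 = 0
This gives 0, which is below 2.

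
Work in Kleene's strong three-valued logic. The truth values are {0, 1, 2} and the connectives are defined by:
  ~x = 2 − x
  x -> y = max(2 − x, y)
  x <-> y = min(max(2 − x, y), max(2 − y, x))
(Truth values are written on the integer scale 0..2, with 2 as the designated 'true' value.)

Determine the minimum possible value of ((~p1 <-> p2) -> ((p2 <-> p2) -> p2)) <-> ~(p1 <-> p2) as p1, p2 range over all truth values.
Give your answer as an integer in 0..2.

Take p1 = 0, p2 = 0:
~p1 = ~0 = 2
~p1 <-> p2 = 2 <-> 0 = 0
p2 <-> p2 = 0 <-> 0 = 2
(p2 <-> p2) -> p2 = 2 -> 0 = 0
(~p1 <-> p2) -> ((p2 <-> p2) -> p2) = 0 -> 0 = 2
p1 <-> p2 = 0 <-> 0 = 2
~(p1 <-> p2) = ~2 = 0
((~p1 <-> p2) -> ((p2 <-> p2) -> p2)) <-> ~(p1 <-> p2) = 2 <-> 0 = 0
No assignment yields a value below 0, so this is the minimum.

0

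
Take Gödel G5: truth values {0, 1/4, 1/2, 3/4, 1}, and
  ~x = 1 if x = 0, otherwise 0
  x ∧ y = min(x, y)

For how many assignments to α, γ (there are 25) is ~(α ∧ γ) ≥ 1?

value 1: 9 assignments (counts)
value 0: 16 assignments
So 9 of the 25 assignments meet the threshold.

9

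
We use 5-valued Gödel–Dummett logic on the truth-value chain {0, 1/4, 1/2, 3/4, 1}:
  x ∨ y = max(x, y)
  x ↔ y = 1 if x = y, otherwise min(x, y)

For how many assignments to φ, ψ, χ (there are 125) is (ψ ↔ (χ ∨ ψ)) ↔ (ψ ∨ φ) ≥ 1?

value 1: 55 assignments (counts)
value 3/4: 23 assignments
value 1/2: 16 assignments
value 1/4: 14 assignments
value 0: 17 assignments
So 55 of the 125 assignments meet the threshold.

55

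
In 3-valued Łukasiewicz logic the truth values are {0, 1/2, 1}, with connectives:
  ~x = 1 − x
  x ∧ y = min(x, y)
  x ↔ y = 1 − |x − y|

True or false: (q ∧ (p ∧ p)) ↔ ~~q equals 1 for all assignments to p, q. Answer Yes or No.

Counterexample: take p = 0, q = 1/2.
p ∧ p = 0 ∧ 0 = 0
q ∧ (p ∧ p) = 1/2 ∧ 0 = 0
~q = ~1/2 = 1/2
~~q = ~1/2 = 1/2
(q ∧ (p ∧ p)) ↔ ~~q = 0 ↔ 1/2 = 1/2
This gives 1/2 ≠ 1.

No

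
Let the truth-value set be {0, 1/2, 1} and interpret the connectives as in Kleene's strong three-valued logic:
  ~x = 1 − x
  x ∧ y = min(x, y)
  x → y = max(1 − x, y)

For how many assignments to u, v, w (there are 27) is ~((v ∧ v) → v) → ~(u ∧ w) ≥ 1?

value 1: 23 assignments (counts)
value 1/2: 4 assignments
So 23 of the 27 assignments meet the threshold.

23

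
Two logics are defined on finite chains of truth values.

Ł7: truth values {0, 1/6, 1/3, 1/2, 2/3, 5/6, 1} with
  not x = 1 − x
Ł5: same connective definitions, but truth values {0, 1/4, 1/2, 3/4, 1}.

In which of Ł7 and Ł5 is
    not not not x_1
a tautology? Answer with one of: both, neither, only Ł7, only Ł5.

neither

In Ł7: at x_1 = 1/6 the value is 5/6 — not a tautology.
In Ł5: at x_1 = 1/4 the value is 3/4 — not a tautology.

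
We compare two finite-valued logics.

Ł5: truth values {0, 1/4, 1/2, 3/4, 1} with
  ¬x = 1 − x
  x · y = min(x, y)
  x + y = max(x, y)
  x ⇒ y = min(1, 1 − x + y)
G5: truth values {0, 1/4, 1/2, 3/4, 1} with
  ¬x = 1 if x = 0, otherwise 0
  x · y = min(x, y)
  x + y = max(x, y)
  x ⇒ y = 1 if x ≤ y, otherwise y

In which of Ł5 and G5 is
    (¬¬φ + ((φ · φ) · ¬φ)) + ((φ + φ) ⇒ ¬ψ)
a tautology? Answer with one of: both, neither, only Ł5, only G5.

In Ł5: at φ = 1/4, ψ = 1 the value is 3/4 — not a tautology.
In G5: every assignment gives 1 — tautology.

only G5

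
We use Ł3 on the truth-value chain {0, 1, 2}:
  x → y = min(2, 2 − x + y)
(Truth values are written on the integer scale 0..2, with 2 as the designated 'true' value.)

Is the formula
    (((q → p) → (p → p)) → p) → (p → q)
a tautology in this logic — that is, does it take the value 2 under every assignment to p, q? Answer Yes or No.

No

Counterexample: take p = 2, q = 0.
q → p = 0 → 2 = 2
p → p = 2 → 2 = 2
(q → p) → (p → p) = 2 → 2 = 2
((q → p) → (p → p)) → p = 2 → 2 = 2
p → q = 2 → 0 = 0
(((q → p) → (p → p)) → p) → (p → q) = 2 → 0 = 0
This gives 0 ≠ 2.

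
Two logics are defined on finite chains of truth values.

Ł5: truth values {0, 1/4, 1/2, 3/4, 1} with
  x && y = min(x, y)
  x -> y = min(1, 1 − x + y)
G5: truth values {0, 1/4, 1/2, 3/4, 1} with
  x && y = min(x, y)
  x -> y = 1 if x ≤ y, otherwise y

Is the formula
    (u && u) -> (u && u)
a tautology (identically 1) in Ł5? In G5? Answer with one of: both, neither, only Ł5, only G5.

In Ł5: every assignment gives 1 — tautology.
In G5: every assignment gives 1 — tautology.

both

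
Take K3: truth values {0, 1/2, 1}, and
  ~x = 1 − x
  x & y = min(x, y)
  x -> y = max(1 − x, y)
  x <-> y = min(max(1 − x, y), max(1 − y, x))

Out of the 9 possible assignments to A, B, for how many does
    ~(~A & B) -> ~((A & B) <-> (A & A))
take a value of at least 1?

2

A = 0, B = 0 ↦ 0  <
A = 0, B = 1/2 ↦ 1/2  <
A = 0, B = 1 ↦ 1  ≥
A = 1/2, B = 0 ↦ 1/2  <
A = 1/2, B = 1/2 ↦ 1/2  <
A = 1/2, B = 1 ↦ 1/2  <
A = 1, B = 0 ↦ 1  ≥
A = 1, B = 1/2 ↦ 1/2  <
A = 1, B = 1 ↦ 0  <
So 2 of the 9 assignments meet the threshold.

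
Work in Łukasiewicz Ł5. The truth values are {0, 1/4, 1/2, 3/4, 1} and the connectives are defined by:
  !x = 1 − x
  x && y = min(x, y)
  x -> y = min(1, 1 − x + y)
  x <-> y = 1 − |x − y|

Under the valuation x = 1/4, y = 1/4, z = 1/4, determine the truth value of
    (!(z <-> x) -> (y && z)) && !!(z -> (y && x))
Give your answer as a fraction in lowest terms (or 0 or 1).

1

z <-> x = 1/4 <-> 1/4 = 1
!(z <-> x) = !1 = 0
y && z = 1/4 && 1/4 = 1/4
!(z <-> x) -> (y && z) = 0 -> 1/4 = 1
y && x = 1/4 && 1/4 = 1/4
z -> (y && x) = 1/4 -> 1/4 = 1
!(z -> (y && x)) = !1 = 0
!!(z -> (y && x)) = !0 = 1
(!(z <-> x) -> (y && z)) && !!(z -> (y && x)) = 1 && 1 = 1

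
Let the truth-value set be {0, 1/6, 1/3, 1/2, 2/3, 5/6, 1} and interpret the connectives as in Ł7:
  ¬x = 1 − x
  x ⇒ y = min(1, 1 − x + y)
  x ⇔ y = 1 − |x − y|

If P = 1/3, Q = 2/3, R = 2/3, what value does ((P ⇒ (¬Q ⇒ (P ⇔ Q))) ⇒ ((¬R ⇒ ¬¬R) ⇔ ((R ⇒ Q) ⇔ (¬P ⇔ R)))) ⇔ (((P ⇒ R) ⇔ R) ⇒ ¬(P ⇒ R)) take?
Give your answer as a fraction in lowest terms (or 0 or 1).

¬Q = ¬2/3 = 1/3
P ⇔ Q = 1/3 ⇔ 2/3 = 2/3
¬Q ⇒ (P ⇔ Q) = 1/3 ⇒ 2/3 = 1
P ⇒ (¬Q ⇒ (P ⇔ Q)) = 1/3 ⇒ 1 = 1
¬R = ¬2/3 = 1/3
¬R = ¬2/3 = 1/3
¬¬R = ¬1/3 = 2/3
¬R ⇒ ¬¬R = 1/3 ⇒ 2/3 = 1
R ⇒ Q = 2/3 ⇒ 2/3 = 1
¬P = ¬1/3 = 2/3
¬P ⇔ R = 2/3 ⇔ 2/3 = 1
(R ⇒ Q) ⇔ (¬P ⇔ R) = 1 ⇔ 1 = 1
(¬R ⇒ ¬¬R) ⇔ ((R ⇒ Q) ⇔ (¬P ⇔ R)) = 1 ⇔ 1 = 1
(P ⇒ (¬Q ⇒ (P ⇔ Q))) ⇒ ((¬R ⇒ ¬¬R) ⇔ ((R ⇒ Q) ⇔ (¬P ⇔ R))) = 1 ⇒ 1 = 1
P ⇒ R = 1/3 ⇒ 2/3 = 1
(P ⇒ R) ⇔ R = 1 ⇔ 2/3 = 2/3
P ⇒ R = 1/3 ⇒ 2/3 = 1
¬(P ⇒ R) = ¬1 = 0
((P ⇒ R) ⇔ R) ⇒ ¬(P ⇒ R) = 2/3 ⇒ 0 = 1/3
((P ⇒ (¬Q ⇒ (P ⇔ Q))) ⇒ ((¬R ⇒ ¬¬R) ⇔ ((R ⇒ Q) ⇔ (¬P ⇔ R)))) ⇔ (((P ⇒ R) ⇔ R) ⇒ ¬(P ⇒ R)) = 1 ⇔ 1/3 = 1/3

1/3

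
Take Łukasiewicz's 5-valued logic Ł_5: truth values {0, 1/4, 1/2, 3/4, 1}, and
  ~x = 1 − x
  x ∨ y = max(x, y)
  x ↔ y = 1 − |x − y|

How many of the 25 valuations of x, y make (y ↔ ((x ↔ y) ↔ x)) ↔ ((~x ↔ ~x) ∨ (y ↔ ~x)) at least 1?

19

value 1: 19 assignments (counts)
value 1/2: 5 assignments
value 0: 1 assignment
So 19 of the 25 assignments meet the threshold.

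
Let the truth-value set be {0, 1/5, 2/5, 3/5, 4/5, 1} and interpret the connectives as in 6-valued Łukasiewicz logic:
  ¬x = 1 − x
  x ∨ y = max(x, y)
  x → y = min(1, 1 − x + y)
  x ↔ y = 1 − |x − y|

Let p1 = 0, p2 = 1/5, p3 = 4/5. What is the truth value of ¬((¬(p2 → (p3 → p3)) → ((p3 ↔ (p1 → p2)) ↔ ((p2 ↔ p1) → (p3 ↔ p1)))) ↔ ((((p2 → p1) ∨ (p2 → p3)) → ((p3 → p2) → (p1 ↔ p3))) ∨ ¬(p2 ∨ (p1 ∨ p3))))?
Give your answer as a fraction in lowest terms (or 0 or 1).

1/5

p3 → p3 = 4/5 → 4/5 = 1
p2 → (p3 → p3) = 1/5 → 1 = 1
¬(p2 → (p3 → p3)) = ¬1 = 0
p1 → p2 = 0 → 1/5 = 1
p3 ↔ (p1 → p2) = 4/5 ↔ 1 = 4/5
p2 ↔ p1 = 1/5 ↔ 0 = 4/5
p3 ↔ p1 = 4/5 ↔ 0 = 1/5
(p2 ↔ p1) → (p3 ↔ p1) = 4/5 → 1/5 = 2/5
(p3 ↔ (p1 → p2)) ↔ ((p2 ↔ p1) → (p3 ↔ p1)) = 4/5 ↔ 2/5 = 3/5
¬(p2 → (p3 → p3)) → ((p3 ↔ (p1 → p2)) ↔ ((p2 ↔ p1) → (p3 ↔ p1))) = 0 → 3/5 = 1
p2 → p1 = 1/5 → 0 = 4/5
p2 → p3 = 1/5 → 4/5 = 1
(p2 → p1) ∨ (p2 → p3) = 4/5 ∨ 1 = 1
p3 → p2 = 4/5 → 1/5 = 2/5
p1 ↔ p3 = 0 ↔ 4/5 = 1/5
(p3 → p2) → (p1 ↔ p3) = 2/5 → 1/5 = 4/5
((p2 → p1) ∨ (p2 → p3)) → ((p3 → p2) → (p1 ↔ p3)) = 1 → 4/5 = 4/5
p1 ∨ p3 = 0 ∨ 4/5 = 4/5
p2 ∨ (p1 ∨ p3) = 1/5 ∨ 4/5 = 4/5
¬(p2 ∨ (p1 ∨ p3)) = ¬4/5 = 1/5
(((p2 → p1) ∨ (p2 → p3)) → ((p3 → p2) → (p1 ↔ p3))) ∨ ¬(p2 ∨ (p1 ∨ p3)) = 4/5 ∨ 1/5 = 4/5
(¬(p2 → (p3 → p3)) → ((p3 ↔ (p1 → p2)) ↔ ((p2 ↔ p1) → (p3 ↔ p1)))) ↔ ((((p2 → p1) ∨ (p2 → p3)) → ((p3 → p2) → (p1 ↔ p3))) ∨ ¬(p2 ∨ (p1 ∨ p3))) = 1 ↔ 4/5 = 4/5
¬((¬(p2 → (p3 → p3)) → ((p3 ↔ (p1 → p2)) ↔ ((p2 ↔ p1) → (p3 ↔ p1)))) ↔ ((((p2 → p1) ∨ (p2 → p3)) → ((p3 → p2) → (p1 ↔ p3))) ∨ ¬(p2 ∨ (p1 ∨ p3)))) = ¬4/5 = 1/5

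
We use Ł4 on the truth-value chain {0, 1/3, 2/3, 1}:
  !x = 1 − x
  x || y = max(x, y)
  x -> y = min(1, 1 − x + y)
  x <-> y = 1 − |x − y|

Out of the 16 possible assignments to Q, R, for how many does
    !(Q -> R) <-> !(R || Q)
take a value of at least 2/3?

Q = 0, R = 0 ↦ 0  <
Q = 0, R = 1/3 ↦ 1/3  <
Q = 0, R = 2/3 ↦ 2/3  ≥
Q = 0, R = 1 ↦ 1  ≥
Q = 1/3, R = 0 ↦ 2/3  ≥
Q = 1/3, R = 1/3 ↦ 1/3  <
Q = 1/3, R = 2/3 ↦ 2/3  ≥
Q = 1/3, R = 1 ↦ 1  ≥
Q = 2/3, R = 0 ↦ 2/3  ≥
Q = 2/3, R = 1/3 ↦ 1  ≥
Q = 2/3, R = 2/3 ↦ 2/3  ≥
Q = 2/3, R = 1 ↦ 1  ≥
Q = 1, R = 0 ↦ 0  <
Q = 1, R = 1/3 ↦ 1/3  <
Q = 1, R = 2/3 ↦ 2/3  ≥
Q = 1, R = 1 ↦ 1  ≥
So 11 of the 16 assignments meet the threshold.

11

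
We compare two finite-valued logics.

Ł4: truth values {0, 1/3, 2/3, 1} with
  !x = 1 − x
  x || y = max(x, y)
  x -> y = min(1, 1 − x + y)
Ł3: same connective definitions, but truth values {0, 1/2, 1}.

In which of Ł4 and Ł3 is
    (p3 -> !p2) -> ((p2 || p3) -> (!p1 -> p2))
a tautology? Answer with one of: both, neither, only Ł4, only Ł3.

In Ł4: at p1 = 0, p2 = 0, p3 = 1/3 the value is 2/3 — not a tautology.
In Ł3: at p1 = 0, p2 = 0, p3 = 1/2 the value is 1/2 — not a tautology.

neither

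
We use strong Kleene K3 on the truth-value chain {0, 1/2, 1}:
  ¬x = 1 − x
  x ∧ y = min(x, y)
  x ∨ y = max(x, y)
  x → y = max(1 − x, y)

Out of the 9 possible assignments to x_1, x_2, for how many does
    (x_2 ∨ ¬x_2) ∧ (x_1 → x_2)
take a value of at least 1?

x_1 = 0, x_2 = 0 ↦ 1  ≥
x_1 = 0, x_2 = 1/2 ↦ 1/2  <
x_1 = 0, x_2 = 1 ↦ 1  ≥
x_1 = 1/2, x_2 = 0 ↦ 1/2  <
x_1 = 1/2, x_2 = 1/2 ↦ 1/2  <
x_1 = 1/2, x_2 = 1 ↦ 1  ≥
x_1 = 1, x_2 = 0 ↦ 0  <
x_1 = 1, x_2 = 1/2 ↦ 1/2  <
x_1 = 1, x_2 = 1 ↦ 1  ≥
So 4 of the 9 assignments meet the threshold.

4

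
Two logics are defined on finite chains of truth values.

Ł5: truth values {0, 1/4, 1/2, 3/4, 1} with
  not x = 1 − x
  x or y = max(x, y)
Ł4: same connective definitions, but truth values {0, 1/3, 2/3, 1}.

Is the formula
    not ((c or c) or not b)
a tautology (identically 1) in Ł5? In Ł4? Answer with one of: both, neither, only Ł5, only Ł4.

neither

In Ł5: at b = 0, c = 0 the value is 0 — not a tautology.
In Ł4: at b = 0, c = 0 the value is 0 — not a tautology.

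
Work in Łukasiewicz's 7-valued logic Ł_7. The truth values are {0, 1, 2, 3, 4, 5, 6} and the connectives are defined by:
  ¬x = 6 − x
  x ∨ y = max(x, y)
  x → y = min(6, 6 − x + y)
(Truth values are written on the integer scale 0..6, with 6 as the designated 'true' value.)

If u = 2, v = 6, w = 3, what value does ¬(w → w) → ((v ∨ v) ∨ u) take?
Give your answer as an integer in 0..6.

6

w → w = 3 → 3 = 6
¬(w → w) = ¬6 = 0
v ∨ v = 6 ∨ 6 = 6
(v ∨ v) ∨ u = 6 ∨ 2 = 6
¬(w → w) → ((v ∨ v) ∨ u) = 0 → 6 = 6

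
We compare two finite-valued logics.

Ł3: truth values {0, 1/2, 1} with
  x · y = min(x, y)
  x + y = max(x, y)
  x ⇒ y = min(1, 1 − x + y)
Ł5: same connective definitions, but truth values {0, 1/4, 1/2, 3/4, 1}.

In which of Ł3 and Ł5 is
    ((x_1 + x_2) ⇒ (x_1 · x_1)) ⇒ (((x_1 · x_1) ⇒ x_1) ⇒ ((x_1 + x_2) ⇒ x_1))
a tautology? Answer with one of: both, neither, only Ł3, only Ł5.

In Ł3: every assignment gives 1 — tautology.
In Ł5: every assignment gives 1 — tautology.

both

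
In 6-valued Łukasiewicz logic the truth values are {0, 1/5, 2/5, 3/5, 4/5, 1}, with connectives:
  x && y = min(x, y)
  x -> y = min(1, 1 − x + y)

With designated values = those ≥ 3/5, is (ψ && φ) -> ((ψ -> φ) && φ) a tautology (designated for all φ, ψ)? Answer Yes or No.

Yes

At φ = 2/5, ψ = 4/5, for instance:
ψ && φ = 4/5 && 2/5 = 2/5
ψ -> φ = 4/5 -> 2/5 = 3/5
(ψ -> φ) && φ = 3/5 && 2/5 = 2/5
(ψ && φ) -> ((ψ -> φ) && φ) = 2/5 -> 2/5 = 1
and checking the remaining 35 assignments likewise gives ≥ 3/5 in every case.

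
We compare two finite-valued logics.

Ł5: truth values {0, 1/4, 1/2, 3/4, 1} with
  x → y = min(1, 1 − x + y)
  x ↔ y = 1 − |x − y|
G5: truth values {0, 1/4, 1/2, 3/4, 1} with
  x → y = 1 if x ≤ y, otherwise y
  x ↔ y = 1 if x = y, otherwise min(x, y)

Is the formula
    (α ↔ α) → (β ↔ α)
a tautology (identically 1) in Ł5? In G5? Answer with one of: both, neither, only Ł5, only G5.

neither

In Ł5: at α = 0, β = 1/4 the value is 3/4 — not a tautology.
In G5: at α = 0, β = 1/4 the value is 0 — not a tautology.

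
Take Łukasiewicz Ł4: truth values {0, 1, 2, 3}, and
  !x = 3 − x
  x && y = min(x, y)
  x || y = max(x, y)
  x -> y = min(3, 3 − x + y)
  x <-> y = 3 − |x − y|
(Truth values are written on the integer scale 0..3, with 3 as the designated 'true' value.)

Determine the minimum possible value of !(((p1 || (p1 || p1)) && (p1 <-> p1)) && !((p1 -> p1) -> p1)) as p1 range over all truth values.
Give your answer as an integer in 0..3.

Take p1 = 1:
p1 || p1 = 1 || 1 = 1
p1 || (p1 || p1) = 1 || 1 = 1
p1 <-> p1 = 1 <-> 1 = 3
(p1 || (p1 || p1)) && (p1 <-> p1) = 1 && 3 = 1
p1 -> p1 = 1 -> 1 = 3
(p1 -> p1) -> p1 = 3 -> 1 = 1
!((p1 -> p1) -> p1) = !1 = 2
((p1 || (p1 || p1)) && (p1 <-> p1)) && !((p1 -> p1) -> p1) = 1 && 2 = 1
!(((p1 || (p1 || p1)) && (p1 <-> p1)) && !((p1 -> p1) -> p1)) = !1 = 2
No assignment yields a value below 2, so this is the minimum.

2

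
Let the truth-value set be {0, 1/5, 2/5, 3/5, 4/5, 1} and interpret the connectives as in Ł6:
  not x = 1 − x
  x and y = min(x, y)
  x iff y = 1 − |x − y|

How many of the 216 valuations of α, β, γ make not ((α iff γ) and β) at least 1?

46

value 1: 46 assignments (counts)
value 4/5: 50 assignments
value 3/5: 48 assignments
value 2/5: 40 assignments
value 1/5: 26 assignments
value 0: 6 assignments
So 46 of the 216 assignments meet the threshold.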